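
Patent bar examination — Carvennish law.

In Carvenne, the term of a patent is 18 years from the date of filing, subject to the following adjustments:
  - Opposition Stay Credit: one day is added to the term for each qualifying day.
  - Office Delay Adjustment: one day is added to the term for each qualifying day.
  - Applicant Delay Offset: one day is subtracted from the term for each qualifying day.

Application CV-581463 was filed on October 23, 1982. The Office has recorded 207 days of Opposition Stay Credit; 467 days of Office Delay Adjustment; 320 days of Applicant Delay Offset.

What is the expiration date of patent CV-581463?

Base term: filing date + 18 years → 23 October 2000.
Opposition Stay Credit: +207 days → 18 May 2001.
Office Delay Adjustment: +467 days → 28 August 2002.
Applicant Delay Offset: −320 days → 12 October 2001.

October 12, 2001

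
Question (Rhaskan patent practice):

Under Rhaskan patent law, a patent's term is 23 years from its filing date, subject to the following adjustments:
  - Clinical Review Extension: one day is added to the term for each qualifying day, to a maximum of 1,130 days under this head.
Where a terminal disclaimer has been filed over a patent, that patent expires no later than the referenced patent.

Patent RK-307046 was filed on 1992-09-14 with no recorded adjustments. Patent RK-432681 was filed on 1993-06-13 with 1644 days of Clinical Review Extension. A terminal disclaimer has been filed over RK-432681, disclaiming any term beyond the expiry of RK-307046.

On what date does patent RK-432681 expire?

Natural term of RK-432681:
  Base: filing + 23 years → 13 June 2016.
  Clinical Review Extension: 1644 days claimed exceeds the 1130-day cap, so +1130 days → 18 July 2019.
Expiry of referenced patent RK-307046:
  Base: filing + 23 years → 14 September 2015.
Terminal disclaimer: RK-432681 expires on the earlier of 18 July 2019 and 14 September 2015.

2015-09-14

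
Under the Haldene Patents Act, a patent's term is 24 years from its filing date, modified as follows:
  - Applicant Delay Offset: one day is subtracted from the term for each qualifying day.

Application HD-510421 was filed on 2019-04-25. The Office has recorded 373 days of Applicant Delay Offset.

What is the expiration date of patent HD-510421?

Base term: filing date + 24 years → 25 April 2043.
Applicant Delay Offset: −373 days → 17 April 2042.

April 17, 2042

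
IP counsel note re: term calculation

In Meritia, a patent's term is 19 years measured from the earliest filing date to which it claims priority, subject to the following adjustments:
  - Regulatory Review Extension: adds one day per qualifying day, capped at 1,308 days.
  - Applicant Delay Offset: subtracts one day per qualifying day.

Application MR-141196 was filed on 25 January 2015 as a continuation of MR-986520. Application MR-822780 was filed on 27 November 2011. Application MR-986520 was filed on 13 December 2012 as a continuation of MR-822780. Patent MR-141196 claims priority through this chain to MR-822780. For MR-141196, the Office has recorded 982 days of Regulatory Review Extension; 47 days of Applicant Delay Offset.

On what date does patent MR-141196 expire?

June 19, 2033

Earliest priority filing: 27 November 2011.
Base term: 27 November 2011 + 19 years → 27 November 2030.
Regulatory Review Extension: 982 days (within the 1308-day cap) → +982 days → 5 August 2033.
Applicant Delay Offset: −47 days → 19 June 2033.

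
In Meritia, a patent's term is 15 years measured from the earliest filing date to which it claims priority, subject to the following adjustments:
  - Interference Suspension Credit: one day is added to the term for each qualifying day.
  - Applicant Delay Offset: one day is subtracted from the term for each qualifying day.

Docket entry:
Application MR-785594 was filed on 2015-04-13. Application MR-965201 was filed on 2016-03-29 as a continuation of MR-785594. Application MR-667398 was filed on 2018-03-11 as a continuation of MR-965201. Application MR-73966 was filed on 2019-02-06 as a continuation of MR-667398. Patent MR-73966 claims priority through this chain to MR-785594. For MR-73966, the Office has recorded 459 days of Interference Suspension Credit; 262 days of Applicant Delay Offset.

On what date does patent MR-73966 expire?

2030-10-27

Earliest priority filing: 13 April 2015.
Base term: 13 April 2015 + 15 years → 13 April 2030.
Interference Suspension Credit: +459 days → 16 July 2031.
Applicant Delay Offset: −262 days → 27 October 2030.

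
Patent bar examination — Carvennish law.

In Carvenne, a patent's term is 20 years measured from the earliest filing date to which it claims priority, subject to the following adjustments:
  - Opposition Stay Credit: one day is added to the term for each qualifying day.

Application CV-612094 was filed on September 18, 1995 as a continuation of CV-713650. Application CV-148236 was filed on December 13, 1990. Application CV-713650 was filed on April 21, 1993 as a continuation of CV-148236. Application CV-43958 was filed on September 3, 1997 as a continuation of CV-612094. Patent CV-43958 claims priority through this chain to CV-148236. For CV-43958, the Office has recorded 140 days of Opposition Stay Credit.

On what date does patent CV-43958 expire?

May 2, 2011

Earliest priority filing: 13 December 1990.
Base term: 13 December 1990 + 20 years → 13 December 2010.
Opposition Stay Credit: +140 days → 2 May 2011.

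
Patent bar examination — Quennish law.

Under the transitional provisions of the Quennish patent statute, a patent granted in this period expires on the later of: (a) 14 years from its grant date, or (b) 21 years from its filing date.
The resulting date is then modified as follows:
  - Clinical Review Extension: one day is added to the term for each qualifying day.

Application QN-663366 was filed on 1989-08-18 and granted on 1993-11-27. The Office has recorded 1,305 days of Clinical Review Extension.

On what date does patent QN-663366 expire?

(a) grant + 14 years → 27 November 2007.
(b) filing + 21 years → 18 August 2010.
Later of the two: 18 August 2010.
Clinical Review Extension: +1305 days → 15 March 2014.

March 15, 2014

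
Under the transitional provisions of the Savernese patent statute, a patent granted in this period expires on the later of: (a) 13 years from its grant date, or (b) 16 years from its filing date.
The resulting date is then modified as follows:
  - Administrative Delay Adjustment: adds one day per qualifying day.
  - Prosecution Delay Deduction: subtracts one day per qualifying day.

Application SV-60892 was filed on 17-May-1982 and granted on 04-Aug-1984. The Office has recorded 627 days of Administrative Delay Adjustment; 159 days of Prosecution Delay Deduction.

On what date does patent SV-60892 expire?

1999-08-28

(a) grant + 13 years → 4 August 1997.
(b) filing + 16 years → 17 May 1998.
Later of the two: 17 May 1998.
Administrative Delay Adjustment: +627 days → 3 February 2000.
Prosecution Delay Deduction: −159 days → 28 August 1999.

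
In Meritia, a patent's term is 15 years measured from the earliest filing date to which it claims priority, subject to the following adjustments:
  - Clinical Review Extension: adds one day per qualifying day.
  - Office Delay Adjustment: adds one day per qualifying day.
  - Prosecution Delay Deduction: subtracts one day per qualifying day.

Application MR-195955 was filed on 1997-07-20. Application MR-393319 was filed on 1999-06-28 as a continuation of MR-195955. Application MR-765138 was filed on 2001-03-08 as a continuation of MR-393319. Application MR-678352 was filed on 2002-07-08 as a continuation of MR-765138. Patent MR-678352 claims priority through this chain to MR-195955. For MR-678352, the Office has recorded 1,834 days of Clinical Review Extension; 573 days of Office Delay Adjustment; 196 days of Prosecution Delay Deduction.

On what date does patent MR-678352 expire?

Earliest priority filing: 20 July 1997.
Base term: 20 July 1997 + 15 years → 20 July 2012.
Clinical Review Extension: +1834 days → 28 July 2017.
Office Delay Adjustment: +573 days → 21 February 2019.
Prosecution Delay Deduction: −196 days → 9 August 2018.

August 9, 2018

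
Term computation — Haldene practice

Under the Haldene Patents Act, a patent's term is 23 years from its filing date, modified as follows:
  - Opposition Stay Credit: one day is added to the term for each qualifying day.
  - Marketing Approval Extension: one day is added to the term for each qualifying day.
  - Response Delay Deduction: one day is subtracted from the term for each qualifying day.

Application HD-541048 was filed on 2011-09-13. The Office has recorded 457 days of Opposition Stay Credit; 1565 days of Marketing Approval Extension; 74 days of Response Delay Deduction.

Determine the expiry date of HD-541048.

Base term: filing date + 23 years → 13 September 2034.
Opposition Stay Credit: +457 days → 14 December 2035.
Marketing Approval Extension: +1565 days → 27 March 2040.
Response Delay Deduction: −74 days → 13 January 2040.

January 13, 2040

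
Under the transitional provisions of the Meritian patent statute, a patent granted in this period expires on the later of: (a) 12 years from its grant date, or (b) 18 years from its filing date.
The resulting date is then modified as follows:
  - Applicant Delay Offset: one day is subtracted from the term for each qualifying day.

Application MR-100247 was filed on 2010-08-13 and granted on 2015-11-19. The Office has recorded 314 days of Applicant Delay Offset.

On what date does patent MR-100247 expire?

(a) grant + 12 years → 19 November 2027.
(b) filing + 18 years → 13 August 2028.
Later of the two: 13 August 2028.
Applicant Delay Offset: −314 days → 4 October 2027.

2027-10-04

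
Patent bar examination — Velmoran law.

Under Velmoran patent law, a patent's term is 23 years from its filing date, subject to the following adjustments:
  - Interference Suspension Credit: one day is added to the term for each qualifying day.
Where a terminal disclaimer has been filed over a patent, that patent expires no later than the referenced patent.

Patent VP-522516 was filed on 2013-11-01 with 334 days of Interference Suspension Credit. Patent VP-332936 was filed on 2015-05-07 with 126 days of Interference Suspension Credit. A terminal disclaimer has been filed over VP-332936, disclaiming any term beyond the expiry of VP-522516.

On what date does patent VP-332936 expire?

Natural term of VP-332936:
  Base: filing + 23 years → 7 May 2038.
  Interference Suspension Credit: +126 days → 10 September 2038.
Expiry of referenced patent VP-522516:
  Base: filing + 23 years → 1 November 2036.
  Interference Suspension Credit: +334 days → 1 October 2037.
Terminal disclaimer: VP-332936 expires on the earlier of 10 September 2038 and 1 October 2037.

2037-10-01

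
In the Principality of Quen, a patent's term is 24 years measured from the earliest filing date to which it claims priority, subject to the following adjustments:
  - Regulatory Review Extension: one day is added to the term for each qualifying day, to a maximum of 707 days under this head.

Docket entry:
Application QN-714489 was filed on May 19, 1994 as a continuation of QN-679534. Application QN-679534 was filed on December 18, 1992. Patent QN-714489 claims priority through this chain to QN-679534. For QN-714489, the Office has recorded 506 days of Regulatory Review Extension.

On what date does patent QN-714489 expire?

2018-05-08

Earliest priority filing: 18 December 1992.
Base term: 18 December 1992 + 24 years → 18 December 2016.
Regulatory Review Extension: 506 days (within the 707-day cap) → +506 days → 8 May 2018.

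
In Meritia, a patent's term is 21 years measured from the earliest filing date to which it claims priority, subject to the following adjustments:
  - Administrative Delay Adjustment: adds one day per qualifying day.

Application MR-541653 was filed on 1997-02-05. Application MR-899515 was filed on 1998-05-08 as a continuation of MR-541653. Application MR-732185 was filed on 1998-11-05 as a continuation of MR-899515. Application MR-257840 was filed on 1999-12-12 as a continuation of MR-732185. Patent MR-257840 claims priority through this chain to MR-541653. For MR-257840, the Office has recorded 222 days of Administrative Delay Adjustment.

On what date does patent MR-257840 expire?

Earliest priority filing: 5 February 1997.
Base term: 5 February 1997 + 21 years → 5 February 2018.
Administrative Delay Adjustment: +222 days → 15 September 2018.

2018-09-15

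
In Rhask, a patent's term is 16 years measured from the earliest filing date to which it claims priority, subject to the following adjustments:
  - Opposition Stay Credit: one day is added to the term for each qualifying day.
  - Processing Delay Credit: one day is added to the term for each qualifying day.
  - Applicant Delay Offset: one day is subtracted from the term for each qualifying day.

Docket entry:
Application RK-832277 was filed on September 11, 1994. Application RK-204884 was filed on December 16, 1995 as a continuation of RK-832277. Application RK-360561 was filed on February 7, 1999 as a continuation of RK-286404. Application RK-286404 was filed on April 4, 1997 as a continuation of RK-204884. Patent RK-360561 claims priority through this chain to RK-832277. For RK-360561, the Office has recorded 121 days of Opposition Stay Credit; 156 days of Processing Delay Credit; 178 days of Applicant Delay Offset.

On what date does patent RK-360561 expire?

December 19, 2010

Earliest priority filing: 11 September 1994.
Base term: 11 September 1994 + 16 years → 11 September 2010.
Opposition Stay Credit: +121 days → 10 January 2011.
Processing Delay Credit: +156 days → 15 June 2011.
Applicant Delay Offset: −178 days → 19 December 2010.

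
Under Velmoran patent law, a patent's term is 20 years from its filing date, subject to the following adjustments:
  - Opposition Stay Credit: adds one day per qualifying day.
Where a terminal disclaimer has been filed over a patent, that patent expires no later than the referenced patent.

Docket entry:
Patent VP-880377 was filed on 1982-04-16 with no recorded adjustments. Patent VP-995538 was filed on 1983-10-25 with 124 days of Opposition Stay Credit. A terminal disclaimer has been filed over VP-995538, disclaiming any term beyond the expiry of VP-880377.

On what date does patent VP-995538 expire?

Natural term of VP-995538:
  Base: filing + 20 years → 25 October 2003.
  Opposition Stay Credit: +124 days → 26 February 2004.
Expiry of referenced patent VP-880377:
  Base: filing + 20 years → 16 April 2002.
Terminal disclaimer: VP-995538 expires on the earlier of 26 February 2004 and 16 April 2002.

2002-04-16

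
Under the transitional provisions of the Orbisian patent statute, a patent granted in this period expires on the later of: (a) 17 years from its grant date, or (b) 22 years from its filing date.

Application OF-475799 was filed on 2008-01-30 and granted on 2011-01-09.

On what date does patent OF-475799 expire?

January 30, 2030

(a) grant + 17 years → 9 January 2028.
(b) filing + 22 years → 30 January 2030.
Later of the two: 30 January 2030.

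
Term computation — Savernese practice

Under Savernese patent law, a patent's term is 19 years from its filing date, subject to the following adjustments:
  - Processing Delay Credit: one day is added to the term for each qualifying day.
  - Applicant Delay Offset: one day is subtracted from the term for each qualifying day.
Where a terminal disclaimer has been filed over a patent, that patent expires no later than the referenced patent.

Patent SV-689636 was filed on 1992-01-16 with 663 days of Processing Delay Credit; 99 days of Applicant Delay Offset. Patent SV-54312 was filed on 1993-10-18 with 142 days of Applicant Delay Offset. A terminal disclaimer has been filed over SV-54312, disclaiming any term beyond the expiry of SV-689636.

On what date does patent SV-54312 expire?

Natural term of SV-54312:
  Base: filing + 19 years → 18 October 2012.
  Applicant Delay Offset: −142 days → 29 May 2012.
Expiry of referenced patent SV-689636:
  Base: filing + 19 years → 16 January 2011.
  Processing Delay Credit: +663 days → 9 November 2012.
  Applicant Delay Offset: −99 days → 2 August 2012.
Terminal disclaimer: SV-54312 expires on the earlier of 29 May 2012 and 2 August 2012.

2012-05-29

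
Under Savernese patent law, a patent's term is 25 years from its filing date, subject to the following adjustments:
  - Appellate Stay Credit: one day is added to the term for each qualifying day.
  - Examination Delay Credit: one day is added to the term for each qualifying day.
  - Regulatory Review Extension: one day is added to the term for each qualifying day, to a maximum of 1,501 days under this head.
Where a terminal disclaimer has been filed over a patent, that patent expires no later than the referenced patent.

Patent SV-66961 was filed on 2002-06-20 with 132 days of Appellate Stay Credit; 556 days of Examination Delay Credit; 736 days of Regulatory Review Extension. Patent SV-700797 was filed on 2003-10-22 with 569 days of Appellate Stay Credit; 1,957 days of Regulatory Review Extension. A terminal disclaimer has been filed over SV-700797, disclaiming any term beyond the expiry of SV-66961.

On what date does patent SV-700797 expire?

Natural term of SV-700797:
  Base: filing + 25 years → 22 October 2028.
  Appellate Stay Credit: +569 days → 14 May 2030.
  Regulatory Review Extension: 1957 days claimed exceeds the 1501-day cap, so +1501 days → 23 June 2034.
Expiry of referenced patent SV-66961:
  Base: filing + 25 years → 20 June 2027.
  Appellate Stay Credit: +132 days → 30 October 2027.
  Examination Delay Credit: +556 days → 8 May 2029.
  Regulatory Review Extension: 736 days (within the 1501-day cap) → +736 days → 14 May 2031.
Terminal disclaimer: SV-700797 expires on the earlier of 23 June 2034 and 14 May 2031.

2031-05-14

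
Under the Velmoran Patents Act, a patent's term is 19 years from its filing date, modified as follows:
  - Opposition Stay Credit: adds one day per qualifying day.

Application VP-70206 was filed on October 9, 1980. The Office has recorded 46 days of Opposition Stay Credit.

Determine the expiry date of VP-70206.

November 24, 1999

Base term: filing date + 19 years → 9 October 1999.
Opposition Stay Credit: +46 days → 24 November 1999.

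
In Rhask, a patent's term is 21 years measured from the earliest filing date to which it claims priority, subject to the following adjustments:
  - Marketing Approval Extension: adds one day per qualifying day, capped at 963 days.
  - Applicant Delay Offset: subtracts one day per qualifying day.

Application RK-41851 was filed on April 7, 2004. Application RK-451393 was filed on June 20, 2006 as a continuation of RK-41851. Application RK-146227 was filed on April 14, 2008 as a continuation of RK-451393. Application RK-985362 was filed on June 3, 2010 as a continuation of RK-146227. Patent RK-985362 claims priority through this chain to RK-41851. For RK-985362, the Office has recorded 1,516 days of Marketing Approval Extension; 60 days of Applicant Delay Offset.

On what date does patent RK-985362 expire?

Earliest priority filing: 7 April 2004.
Base term: 7 April 2004 + 21 years → 7 April 2025.
Marketing Approval Extension: 1516 days claimed exceeds the 963-day cap, so +963 days → 26 November 2027.
Applicant Delay Offset: −60 days → 27 September 2027.

2027-09-27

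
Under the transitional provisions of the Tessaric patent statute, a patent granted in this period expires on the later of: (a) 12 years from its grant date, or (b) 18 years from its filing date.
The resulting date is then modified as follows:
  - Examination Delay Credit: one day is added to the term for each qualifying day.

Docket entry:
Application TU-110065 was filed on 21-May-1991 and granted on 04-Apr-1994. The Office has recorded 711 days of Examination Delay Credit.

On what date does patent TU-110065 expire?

(a) grant + 12 years → 4 April 2006.
(b) filing + 18 years → 21 May 2009.
Later of the two: 21 May 2009.
Examination Delay Credit: +711 days → 2 May 2011.

2011-05-02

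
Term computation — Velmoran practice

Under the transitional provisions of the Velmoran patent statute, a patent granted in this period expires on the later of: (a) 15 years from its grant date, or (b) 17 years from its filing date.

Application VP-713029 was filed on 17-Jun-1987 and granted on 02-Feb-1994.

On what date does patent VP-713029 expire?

February 2, 2009

(a) grant + 15 years → 2 February 2009.
(b) filing + 17 years → 17 June 2004.
Later of the two: 2 February 2009.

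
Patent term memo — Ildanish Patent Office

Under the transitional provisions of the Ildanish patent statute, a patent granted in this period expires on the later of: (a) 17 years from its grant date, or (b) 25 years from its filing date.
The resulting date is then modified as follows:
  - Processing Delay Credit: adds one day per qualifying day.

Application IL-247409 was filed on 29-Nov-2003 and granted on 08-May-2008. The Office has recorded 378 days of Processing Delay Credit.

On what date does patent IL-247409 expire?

December 12, 2029

(a) grant + 17 years → 8 May 2025.
(b) filing + 25 years → 29 November 2028.
Later of the two: 29 November 2028.
Processing Delay Credit: +378 days → 12 December 2029.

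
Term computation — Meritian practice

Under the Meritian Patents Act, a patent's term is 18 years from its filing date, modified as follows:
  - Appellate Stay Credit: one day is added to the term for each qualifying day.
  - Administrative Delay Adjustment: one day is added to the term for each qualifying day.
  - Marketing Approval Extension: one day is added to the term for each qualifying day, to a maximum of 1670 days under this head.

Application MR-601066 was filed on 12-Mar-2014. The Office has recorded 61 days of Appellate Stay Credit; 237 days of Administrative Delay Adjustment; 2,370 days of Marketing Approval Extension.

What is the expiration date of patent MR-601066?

Base term: filing date + 18 years → 12 March 2032.
Appellate Stay Credit: +61 days → 12 May 2032.
Administrative Delay Adjustment: +237 days → 4 January 2033.
Marketing Approval Extension: 2370 days claimed exceeds the 1670-day cap, so +1670 days → 1 August 2037.

August 1, 2037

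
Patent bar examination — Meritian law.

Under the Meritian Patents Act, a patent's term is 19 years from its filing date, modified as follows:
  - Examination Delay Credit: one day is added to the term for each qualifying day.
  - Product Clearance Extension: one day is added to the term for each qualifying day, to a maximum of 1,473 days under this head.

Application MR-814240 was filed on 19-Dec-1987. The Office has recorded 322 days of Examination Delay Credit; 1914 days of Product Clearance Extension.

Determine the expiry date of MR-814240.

2011-11-18

Base term: filing date + 19 years → 19 December 2006.
Examination Delay Credit: +322 days → 6 November 2007.
Product Clearance Extension: 1914 days claimed exceeds the 1473-day cap, so +1473 days → 18 November 2011.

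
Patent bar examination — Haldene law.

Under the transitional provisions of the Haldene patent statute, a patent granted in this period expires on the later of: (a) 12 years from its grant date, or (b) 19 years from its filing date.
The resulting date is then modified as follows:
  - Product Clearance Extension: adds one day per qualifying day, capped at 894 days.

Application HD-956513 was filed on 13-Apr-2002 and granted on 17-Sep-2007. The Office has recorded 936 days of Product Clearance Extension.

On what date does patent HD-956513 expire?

(a) grant + 12 years → 17 September 2019.
(b) filing + 19 years → 13 April 2021.
Later of the two: 13 April 2021.
Product Clearance Extension: 936 days claimed exceeds the 894-day cap, so +894 days → 24 September 2023.

2023-09-24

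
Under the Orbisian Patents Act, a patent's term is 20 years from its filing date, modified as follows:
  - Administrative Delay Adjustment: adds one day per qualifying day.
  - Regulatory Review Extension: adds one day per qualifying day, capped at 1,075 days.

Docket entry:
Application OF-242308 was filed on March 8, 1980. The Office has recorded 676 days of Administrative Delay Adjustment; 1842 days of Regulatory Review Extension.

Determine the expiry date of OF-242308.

2004-12-23

Base term: filing date + 20 years → 8 March 2000.
Administrative Delay Adjustment: +676 days → 13 January 2002.
Regulatory Review Extension: 1842 days claimed exceeds the 1075-day cap, so +1075 days → 23 December 2004.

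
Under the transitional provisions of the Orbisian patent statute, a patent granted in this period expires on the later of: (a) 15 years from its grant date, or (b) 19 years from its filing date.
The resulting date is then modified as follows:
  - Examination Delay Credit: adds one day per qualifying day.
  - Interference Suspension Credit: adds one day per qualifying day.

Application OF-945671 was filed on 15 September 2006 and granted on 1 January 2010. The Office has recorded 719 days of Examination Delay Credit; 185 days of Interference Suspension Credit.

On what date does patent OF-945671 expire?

March 7, 2028

(a) grant + 15 years → 1 January 2025.
(b) filing + 19 years → 15 September 2025.
Later of the two: 15 September 2025.
Examination Delay Credit: +719 days → 4 September 2027.
Interference Suspension Credit: +185 days → 7 March 2028.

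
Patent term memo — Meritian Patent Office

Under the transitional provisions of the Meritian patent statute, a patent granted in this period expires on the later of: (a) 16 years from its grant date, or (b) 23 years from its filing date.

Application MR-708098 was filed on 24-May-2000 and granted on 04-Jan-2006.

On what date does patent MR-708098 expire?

May 24, 2023

(a) grant + 16 years → 4 January 2022.
(b) filing + 23 years → 24 May 2023.
Later of the two: 24 May 2023.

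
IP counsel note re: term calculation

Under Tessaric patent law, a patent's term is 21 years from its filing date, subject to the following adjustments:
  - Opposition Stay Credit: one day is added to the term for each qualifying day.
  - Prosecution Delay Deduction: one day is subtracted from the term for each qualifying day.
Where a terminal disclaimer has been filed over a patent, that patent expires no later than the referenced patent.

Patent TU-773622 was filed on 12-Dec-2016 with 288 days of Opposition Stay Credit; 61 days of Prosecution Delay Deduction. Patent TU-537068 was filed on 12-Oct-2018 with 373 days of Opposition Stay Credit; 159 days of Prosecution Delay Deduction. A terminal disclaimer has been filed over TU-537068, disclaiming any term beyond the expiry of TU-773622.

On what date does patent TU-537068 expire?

Natural term of TU-537068:
  Base: filing + 21 years → 12 October 2039.
  Opposition Stay Credit: +373 days → 19 October 2040.
  Prosecution Delay Deduction: −159 days → 13 May 2040.
Expiry of referenced patent TU-773622:
  Base: filing + 21 years → 12 December 2037.
  Opposition Stay Credit: +288 days → 26 September 2038.
  Prosecution Delay Deduction: −61 days → 27 July 2038.
Terminal disclaimer: TU-537068 expires on the earlier of 13 May 2040 and 27 July 2038.

2038-07-27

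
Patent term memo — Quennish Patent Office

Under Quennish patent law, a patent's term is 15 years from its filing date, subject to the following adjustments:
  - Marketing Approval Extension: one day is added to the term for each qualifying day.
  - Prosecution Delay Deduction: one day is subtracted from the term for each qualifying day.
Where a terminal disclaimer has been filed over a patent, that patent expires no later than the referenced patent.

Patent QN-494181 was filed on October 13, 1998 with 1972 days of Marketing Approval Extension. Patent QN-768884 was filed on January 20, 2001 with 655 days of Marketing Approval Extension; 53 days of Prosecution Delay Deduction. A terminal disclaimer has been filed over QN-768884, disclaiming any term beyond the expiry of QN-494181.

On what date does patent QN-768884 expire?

Natural term of QN-768884:
  Base: filing + 15 years → 20 January 2016.
  Marketing Approval Extension: +655 days → 5 November 2017.
  Prosecution Delay Deduction: −53 days → 13 September 2017.
Expiry of referenced patent QN-494181:
  Base: filing + 15 years → 13 October 2013.
  Marketing Approval Extension: +1972 days → 8 March 2019.
Terminal disclaimer: QN-768884 expires on the earlier of 13 September 2017 and 8 March 2019.

September 13, 2017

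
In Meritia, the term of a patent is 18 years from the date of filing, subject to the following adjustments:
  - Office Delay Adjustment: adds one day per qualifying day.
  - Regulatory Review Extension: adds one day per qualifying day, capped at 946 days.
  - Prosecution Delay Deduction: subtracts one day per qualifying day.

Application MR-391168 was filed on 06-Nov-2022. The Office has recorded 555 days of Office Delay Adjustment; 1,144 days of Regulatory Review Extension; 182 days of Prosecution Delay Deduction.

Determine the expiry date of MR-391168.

Base term: filing date + 18 years → 6 November 2040.
Office Delay Adjustment: +555 days → 15 May 2042.
Regulatory Review Extension: 1144 days claimed exceeds the 946-day cap, so +946 days → 16 December 2044.
Prosecution Delay Deduction: −182 days → 17 June 2044.

June 17, 2044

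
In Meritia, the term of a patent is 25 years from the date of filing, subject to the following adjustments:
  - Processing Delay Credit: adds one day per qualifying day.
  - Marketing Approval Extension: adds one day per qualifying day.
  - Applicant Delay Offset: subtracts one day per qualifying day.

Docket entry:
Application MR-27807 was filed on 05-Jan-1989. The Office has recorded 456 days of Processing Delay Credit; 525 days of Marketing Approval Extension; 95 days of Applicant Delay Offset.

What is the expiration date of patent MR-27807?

2016-06-09

Base term: filing date + 25 years → 5 January 2014.
Processing Delay Credit: +456 days → 6 April 2015.
Marketing Approval Extension: +525 days → 12 September 2016.
Applicant Delay Offset: −95 days → 9 June 2016.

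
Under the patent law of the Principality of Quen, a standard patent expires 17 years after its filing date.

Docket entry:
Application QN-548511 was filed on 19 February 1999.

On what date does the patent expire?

2016-02-19

Filing date + 17 years → 19 February 2016.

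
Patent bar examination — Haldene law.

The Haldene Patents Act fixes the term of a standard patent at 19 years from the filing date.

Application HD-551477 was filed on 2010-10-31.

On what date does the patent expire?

2029-10-31

Filing date + 19 years → 31 October 2029.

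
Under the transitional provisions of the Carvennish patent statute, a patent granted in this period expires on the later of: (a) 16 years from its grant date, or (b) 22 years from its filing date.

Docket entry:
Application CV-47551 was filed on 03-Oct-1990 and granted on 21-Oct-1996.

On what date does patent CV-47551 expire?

2012-10-21

(a) grant + 16 years → 21 October 2012.
(b) filing + 22 years → 3 October 2012.
Later of the two: 21 October 2012.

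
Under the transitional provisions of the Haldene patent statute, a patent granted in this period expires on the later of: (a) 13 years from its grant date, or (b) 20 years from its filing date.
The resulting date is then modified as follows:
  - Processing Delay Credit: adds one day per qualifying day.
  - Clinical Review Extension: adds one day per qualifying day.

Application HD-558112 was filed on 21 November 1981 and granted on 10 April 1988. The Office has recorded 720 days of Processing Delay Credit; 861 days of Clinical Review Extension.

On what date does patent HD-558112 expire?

2006-03-21

(a) grant + 13 years → 10 April 2001.
(b) filing + 20 years → 21 November 2001.
Later of the two: 21 November 2001.
Processing Delay Credit: +720 days → 11 November 2003.
Clinical Review Extension: +861 days → 21 March 2006.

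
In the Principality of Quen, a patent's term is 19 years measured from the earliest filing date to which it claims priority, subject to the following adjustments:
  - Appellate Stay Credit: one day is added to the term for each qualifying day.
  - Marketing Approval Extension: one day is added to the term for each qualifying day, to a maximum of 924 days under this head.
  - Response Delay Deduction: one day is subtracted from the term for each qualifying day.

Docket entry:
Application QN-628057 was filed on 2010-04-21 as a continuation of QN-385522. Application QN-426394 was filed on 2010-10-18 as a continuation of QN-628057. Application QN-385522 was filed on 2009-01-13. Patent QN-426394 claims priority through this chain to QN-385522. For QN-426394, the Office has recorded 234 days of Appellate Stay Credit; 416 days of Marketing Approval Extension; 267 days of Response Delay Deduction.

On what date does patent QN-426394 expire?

2029-01-30

Earliest priority filing: 13 January 2009.
Base term: 13 January 2009 + 19 years → 13 January 2028.
Appellate Stay Credit: +234 days → 3 September 2028.
Marketing Approval Extension: 416 days (within the 924-day cap) → +416 days → 24 October 2029.
Response Delay Deduction: −267 days → 30 January 2029.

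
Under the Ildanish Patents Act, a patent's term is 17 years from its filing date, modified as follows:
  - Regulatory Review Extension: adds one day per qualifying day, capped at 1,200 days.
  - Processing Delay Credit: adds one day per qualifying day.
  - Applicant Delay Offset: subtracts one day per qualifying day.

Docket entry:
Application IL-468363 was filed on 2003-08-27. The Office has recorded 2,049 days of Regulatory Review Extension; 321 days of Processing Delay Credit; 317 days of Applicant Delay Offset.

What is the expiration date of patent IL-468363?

2023-12-14

Base term: filing date + 17 years → 27 August 2020.
Regulatory Review Extension: 2049 days claimed exceeds the 1200-day cap, so +1200 days → 10 December 2023.
Processing Delay Credit: +321 days → 26 October 2024.
Applicant Delay Offset: −317 days → 14 December 2023.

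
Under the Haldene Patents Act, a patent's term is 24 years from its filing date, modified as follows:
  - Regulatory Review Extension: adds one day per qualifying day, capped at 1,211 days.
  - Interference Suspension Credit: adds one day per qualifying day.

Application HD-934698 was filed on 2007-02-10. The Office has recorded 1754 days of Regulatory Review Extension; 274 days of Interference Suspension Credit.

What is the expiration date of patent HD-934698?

March 6, 2035

Base term: filing date + 24 years → 10 February 2031.
Regulatory Review Extension: 1754 days claimed exceeds the 1211-day cap, so +1211 days → 5 June 2034.
Interference Suspension Credit: +274 days → 6 March 2035.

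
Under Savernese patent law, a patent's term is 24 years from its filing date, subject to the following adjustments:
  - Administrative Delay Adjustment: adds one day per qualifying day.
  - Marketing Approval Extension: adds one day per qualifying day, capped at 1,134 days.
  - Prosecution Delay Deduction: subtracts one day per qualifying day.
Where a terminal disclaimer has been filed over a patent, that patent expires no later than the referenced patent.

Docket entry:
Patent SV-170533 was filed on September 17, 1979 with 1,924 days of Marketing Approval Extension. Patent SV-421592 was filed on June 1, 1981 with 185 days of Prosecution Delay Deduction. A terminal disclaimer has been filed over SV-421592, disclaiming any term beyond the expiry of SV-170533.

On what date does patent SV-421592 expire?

Natural term of SV-421592:
  Base: filing + 24 years → 1 June 2005.
  Prosecution Delay Deduction: −185 days → 28 November 2004.
Expiry of referenced patent SV-170533:
  Base: filing + 24 years → 17 September 2003.
  Marketing Approval Extension: 1924 days claimed exceeds the 1134-day cap, so +1134 days → 25 October 2006.
Terminal disclaimer: SV-421592 expires on the earlier of 28 November 2004 and 25 October 2006.

2004-11-28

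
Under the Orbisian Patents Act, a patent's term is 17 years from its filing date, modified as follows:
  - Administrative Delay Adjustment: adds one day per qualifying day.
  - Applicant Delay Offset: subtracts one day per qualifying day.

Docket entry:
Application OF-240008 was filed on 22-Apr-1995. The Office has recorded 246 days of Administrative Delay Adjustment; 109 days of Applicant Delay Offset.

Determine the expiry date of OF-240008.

2012-09-06

Base term: filing date + 17 years → 22 April 2012.
Administrative Delay Adjustment: +246 days → 24 December 2012.
Applicant Delay Offset: −109 days → 6 September 2012.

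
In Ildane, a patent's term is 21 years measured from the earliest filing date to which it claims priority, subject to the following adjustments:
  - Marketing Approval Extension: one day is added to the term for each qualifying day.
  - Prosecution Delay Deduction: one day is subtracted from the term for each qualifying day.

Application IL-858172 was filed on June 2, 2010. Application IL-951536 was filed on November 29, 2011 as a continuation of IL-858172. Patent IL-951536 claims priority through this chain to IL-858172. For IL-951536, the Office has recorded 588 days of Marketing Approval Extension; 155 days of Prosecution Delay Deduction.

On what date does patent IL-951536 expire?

Earliest priority filing: 2 June 2010.
Base term: 2 June 2010 + 21 years → 2 June 2031.
Marketing Approval Extension: +588 days → 10 January 2033.
Prosecution Delay Deduction: −155 days → 8 August 2032.

August 8, 2032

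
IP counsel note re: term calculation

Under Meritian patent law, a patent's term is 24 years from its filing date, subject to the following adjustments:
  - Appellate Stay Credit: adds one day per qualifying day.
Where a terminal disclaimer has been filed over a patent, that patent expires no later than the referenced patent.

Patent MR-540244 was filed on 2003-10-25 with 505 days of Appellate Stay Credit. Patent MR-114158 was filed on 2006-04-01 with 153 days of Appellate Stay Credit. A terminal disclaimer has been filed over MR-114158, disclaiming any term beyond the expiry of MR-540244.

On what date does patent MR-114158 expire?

Natural term of MR-114158:
  Base: filing + 24 years → 1 April 2030.
  Appellate Stay Credit: +153 days → 1 September 2030.
Expiry of referenced patent MR-540244:
  Base: filing + 24 years → 25 October 2027.
  Appellate Stay Credit: +505 days → 13 March 2029.
Terminal disclaimer: MR-114158 expires on the earlier of 1 September 2030 and 13 March 2029.

2029-03-13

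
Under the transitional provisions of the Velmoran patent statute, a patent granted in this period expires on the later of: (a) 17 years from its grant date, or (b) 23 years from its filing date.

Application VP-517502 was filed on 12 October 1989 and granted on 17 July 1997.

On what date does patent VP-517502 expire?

July 17, 2014

(a) grant + 17 years → 17 July 2014.
(b) filing + 23 years → 12 October 2012.
Later of the two: 17 July 2014.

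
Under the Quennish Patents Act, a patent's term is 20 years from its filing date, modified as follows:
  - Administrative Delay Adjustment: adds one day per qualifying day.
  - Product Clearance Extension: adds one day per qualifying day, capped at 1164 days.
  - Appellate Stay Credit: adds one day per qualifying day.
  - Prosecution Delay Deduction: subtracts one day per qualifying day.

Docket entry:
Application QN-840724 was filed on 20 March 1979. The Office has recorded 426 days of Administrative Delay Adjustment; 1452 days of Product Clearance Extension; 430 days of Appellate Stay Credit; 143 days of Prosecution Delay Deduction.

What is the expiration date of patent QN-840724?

Base term: filing date + 20 years → 20 March 1999.
Administrative Delay Adjustment: +426 days → 19 May 2000.
Product Clearance Extension: 1452 days claimed exceeds the 1164-day cap, so +1164 days → 27 July 2003.
Appellate Stay Credit: +430 days → 29 September 2004.
Prosecution Delay Deduction: −143 days → 9 May 2004.

2004-05-09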